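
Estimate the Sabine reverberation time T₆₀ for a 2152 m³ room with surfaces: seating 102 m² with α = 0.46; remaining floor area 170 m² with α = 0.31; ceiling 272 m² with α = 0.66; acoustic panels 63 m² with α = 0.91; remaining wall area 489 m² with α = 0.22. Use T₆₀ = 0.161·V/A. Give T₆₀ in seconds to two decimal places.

A = Σ Sᵢαᵢ = 102·0.46 + 170·0.31 + 272·0.66 + 63·0.91 + 489·0.22 = 444.05 m².
T₆₀ = 0.161 × 2152 / 444.05 = 0.780 s.

0.78 s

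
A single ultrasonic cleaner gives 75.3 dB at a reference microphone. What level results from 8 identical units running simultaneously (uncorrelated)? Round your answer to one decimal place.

With 8 equal, uncorrelated contributions the intensity is 8× that of one unit, giving a rise of 10·log₁₀ 8.
L_total = 75.3 + 10·log₁₀(8) = 75.3 + 9.031 = 84.33 dB.

84.3 dB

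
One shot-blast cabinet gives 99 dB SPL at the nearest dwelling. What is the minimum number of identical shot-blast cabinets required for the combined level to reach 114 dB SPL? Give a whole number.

32

The shortfall is 114 − 99 = 15.0 dB, and N units add 10·log₁₀ N, so need 10·log₁₀ N ≥ 15.0.
N ≥ 10^(15.0/10) = 31.623, so N = 32.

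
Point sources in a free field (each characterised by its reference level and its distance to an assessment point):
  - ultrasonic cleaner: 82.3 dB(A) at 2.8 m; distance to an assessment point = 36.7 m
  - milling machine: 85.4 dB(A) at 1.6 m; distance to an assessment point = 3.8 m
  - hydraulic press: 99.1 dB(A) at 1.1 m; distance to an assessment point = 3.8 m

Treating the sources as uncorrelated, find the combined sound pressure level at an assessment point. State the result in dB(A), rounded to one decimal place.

Propagate each source to the receiver with L = L_ref − 20·log₁₀(r/r_ref), then add intensities.
ultrasonic cleaner: 82.3 − 20·log₁₀(36.7/2.8) = 82.3 − 22.35 = 59.95 dB(A).
milling machine: 85.4 − 20·log₁₀(3.8/1.6) = 85.4 − 7.51 = 77.89 dB(A).
hydraulic press: 99.1 − 20·log₁₀(3.8/1.1) = 99.1 − 10.77 = 88.33 dB(A).
Σ 10^(L/10) = 7.436e+08 → L_total = 10·log₁₀(7.436e+08) = 88.71 dB(A).

88.7 dB(A)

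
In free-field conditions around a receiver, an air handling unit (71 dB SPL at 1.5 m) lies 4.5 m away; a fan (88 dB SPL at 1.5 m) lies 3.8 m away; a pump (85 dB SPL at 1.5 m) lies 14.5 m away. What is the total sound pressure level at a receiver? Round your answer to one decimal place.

80.1 dB SPL

Propagate each source to the receiver with L = L_ref − 20·log₁₀(r/r_ref), then add intensities.
air handling unit: 71 − 20·log₁₀(4.5/1.5) = 71 − 9.54 = 61.46 dB SPL.
fan: 88 − 20·log₁₀(3.8/1.5) = 88 − 8.07 = 79.93 dB SPL.
pump: 85 − 20·log₁₀(14.5/1.5) = 85 − 19.71 = 65.29 dB SPL.
Σ 10^(L/10) = 1.031e+08 → L_total = 10·log₁₀(1.031e+08) = 80.13 dB SPL.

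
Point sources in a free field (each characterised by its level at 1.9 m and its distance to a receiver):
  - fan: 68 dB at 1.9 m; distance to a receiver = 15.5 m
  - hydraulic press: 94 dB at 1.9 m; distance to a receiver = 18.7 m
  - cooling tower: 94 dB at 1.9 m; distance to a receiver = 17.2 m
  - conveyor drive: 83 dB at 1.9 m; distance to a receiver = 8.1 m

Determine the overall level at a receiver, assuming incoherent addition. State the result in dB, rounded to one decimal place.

Propagate each source to the receiver with L = L_ref − 20·log₁₀(r/r_ref), then add intensities.
fan: 68 − 20·log₁₀(15.5/1.9) = 68 − 18.23 = 49.77 dB.
hydraulic press: 94 − 20·log₁₀(18.7/1.9) = 94 − 19.86 = 74.14 dB.
cooling tower: 94 − 20·log₁₀(17.2/1.9) = 94 − 19.14 = 74.86 dB.
conveyor drive: 83 − 20·log₁₀(8.1/1.9) = 83 − 12.59 = 70.41 dB.
Σ 10^(L/10) = 6.766e+07 → L_total = 10·log₁₀(6.766e+07) = 78.30 dB.

78.3 dB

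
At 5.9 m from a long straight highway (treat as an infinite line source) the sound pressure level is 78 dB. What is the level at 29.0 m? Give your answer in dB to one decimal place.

Cylindrical spreading from a line source gives a 10·log₁₀(r₂/r₁) drop.
L₂ = 78 − 10·log₁₀(29.0/5.9) = 78 − 6.915 = 71.08 dB.

71.1 dB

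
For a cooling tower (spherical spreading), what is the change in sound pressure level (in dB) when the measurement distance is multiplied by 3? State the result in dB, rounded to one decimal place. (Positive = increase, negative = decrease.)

-9.5 dB

Point-source spreading: ΔL = −20·log₁₀(r₂/r₁).
ΔL = −20·log₁₀(3) = -9.54 dB.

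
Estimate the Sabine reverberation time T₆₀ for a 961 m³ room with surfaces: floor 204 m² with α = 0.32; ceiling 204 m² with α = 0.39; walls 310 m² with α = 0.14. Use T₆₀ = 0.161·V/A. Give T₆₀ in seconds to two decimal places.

0.82 s

Total absorption A = 204·0.32 + 204·0.39 + 310·0.14 = 188.24 m² sabins.
T₆₀ = 0.161·V/A = 0.161·961/188.24 = 0.822 s.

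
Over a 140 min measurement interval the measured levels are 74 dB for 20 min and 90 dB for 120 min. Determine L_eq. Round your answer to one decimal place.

L_eq = 10·log₁₀[(1/T)·Σ tᵢ·10^(Lᵢ/10)] with T = 140 min.
Σ tᵢ·10^(Lᵢ/10) = 20·10^(74/10) + 120·10^(90/10) = 1.205e+11.
L_eq = 10·log₁₀(1.205e+11/140) = 89.35 dB.

89.3 dB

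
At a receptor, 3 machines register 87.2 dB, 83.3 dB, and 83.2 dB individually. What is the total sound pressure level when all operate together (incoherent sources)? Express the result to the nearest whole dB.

90 dB

For uncorrelated sources the intensities add, so convert each level to linear form, sum, and take 10·log₁₀ of the total.
Σ 10^(L/10) = 10^(87.2/10) + 10^(83.3/10) + 10^(83.2/10) = 9.475e+08.
L_total = 10·log₁₀(9.475e+08) = 89.77 dB.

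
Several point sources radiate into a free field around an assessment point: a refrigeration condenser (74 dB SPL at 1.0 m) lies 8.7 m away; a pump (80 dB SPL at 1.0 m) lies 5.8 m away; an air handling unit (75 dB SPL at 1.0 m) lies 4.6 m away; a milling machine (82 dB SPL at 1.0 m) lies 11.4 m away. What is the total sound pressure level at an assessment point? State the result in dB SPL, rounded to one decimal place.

67.8 dB SPL

Propagate each source to the receiver with L = L_ref − 20·log₁₀(r/r_ref), then add intensities.
refrigeration condenser: 74 − 20·log₁₀(8.7/1.0) = 74 − 18.79 = 55.21 dB SPL.
pump: 80 − 20·log₁₀(5.8/1.0) = 80 − 15.27 = 64.73 dB SPL.
air handling unit: 75 − 20·log₁₀(4.6/1.0) = 75 − 13.26 = 61.74 dB SPL.
milling machine: 82 − 20·log₁₀(11.4/1.0) = 82 − 21.14 = 60.86 dB SPL.
Σ 10^(L/10) = 6.019e+06 → L_total = 10·log₁₀(6.019e+06) = 67.79 dB SPL.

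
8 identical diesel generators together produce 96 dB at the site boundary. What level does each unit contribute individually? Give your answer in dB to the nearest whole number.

87 dB

8 equal contributions raise the level by 10·log₁₀ 8 = 9.031 dB, so each unit alone gives 96 − 9.031.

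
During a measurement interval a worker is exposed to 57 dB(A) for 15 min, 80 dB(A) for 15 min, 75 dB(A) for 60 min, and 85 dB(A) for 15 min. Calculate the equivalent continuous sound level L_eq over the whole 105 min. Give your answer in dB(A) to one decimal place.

78.9 dB(A)

L_eq = 10·log₁₀[(1/T)·Σ tᵢ·10^(Lᵢ/10)] with T = 105 min.
Σ tᵢ·10^(Lᵢ/10) = 15·10^(57/10) + 15·10^(80/10) + 60·10^(75/10) + 15·10^(85/10) = 8.148e+09.
L_eq = 10·log₁₀(8.148e+09/105) = 78.90 dB(A).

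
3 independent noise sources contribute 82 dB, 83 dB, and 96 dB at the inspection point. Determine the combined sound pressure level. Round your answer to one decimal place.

96.4 dB

For uncorrelated sources the intensities add, so convert each level to linear form, sum, and take 10·log₁₀ of the total.
Σ 10^(L/10) = 10^(82/10) + 10^(83/10) + 10^(96/10) = 4.339e+09.
L_total = 10·log₁₀(4.339e+09) = 96.37 dB.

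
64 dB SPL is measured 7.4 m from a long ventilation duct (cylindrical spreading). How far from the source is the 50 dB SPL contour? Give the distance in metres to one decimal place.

The 14.0 dB drop corresponds to a distance ratio of 10^(14.0/10) for a line source.
r₂ = 7.4·10^((64−50)/10) = 7.4·10^(14.0/10) = 185.88 m.

185.9 m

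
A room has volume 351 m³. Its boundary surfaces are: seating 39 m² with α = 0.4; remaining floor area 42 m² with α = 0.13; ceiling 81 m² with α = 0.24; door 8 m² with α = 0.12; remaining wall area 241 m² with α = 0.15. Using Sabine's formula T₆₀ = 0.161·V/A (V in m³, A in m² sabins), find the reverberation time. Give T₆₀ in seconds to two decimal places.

A = Σ Sᵢαᵢ = 39·0.4 + 42·0.13 + 81·0.24 + 8·0.12 + 241·0.15 = 77.61 m².
T₆₀ = 0.161 × 351 / 77.61 = 0.728 s.

0.73 s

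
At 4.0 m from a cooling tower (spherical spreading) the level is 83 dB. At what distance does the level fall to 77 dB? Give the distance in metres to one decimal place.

For a point source L₁ − L₂ = 20·log₁₀(r₂/r₁), so r₂ = r₁·10^((L₁−L₂)/20).
r₂ = 4.0·10^((83−77)/20) = 4.0·10^(6.0/20) = 7.98 m.

8.0 m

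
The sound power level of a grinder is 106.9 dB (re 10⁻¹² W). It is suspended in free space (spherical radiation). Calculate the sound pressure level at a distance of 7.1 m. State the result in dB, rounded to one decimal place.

78.9 dB

L_p = L_w − 10·log₁₀(4π·r²) with r = 7.1 m.
4π·r² = 633.5 m², 10·log₁₀ of that is 28.017 dB.
L_p = 106.9 − 28.017 = 78.88 dB.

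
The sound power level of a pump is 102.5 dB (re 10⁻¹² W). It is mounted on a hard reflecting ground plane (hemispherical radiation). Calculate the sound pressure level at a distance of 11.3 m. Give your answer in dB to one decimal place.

73.5 dB

L_p = L_w − 10·log₁₀(2π·r²) with r = 11.3 m.
2π·r² = 802.3 m², 10·log₁₀ of that is 29.043 dB.
L_p = 102.5 − 29.043 = 73.46 dB.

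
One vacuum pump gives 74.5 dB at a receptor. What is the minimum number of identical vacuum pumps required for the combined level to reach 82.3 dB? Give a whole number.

Need L₁ + 10·log₁₀ N ≥ 82.3, i.e. log₁₀ N ≥ 0.78.
N ≥ 10^(7.8/10) = 6.026, so N = 7.

7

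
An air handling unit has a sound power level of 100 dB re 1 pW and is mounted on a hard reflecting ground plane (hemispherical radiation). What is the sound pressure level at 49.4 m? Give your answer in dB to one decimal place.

Free-field hemispherical radiation: L_p = L_w − 10·log₁₀(2π·r²), r = 49.4 m.
2π·r² = 1.533e+04 m², 10·log₁₀ of that is 41.856 dB.
L_p = 100 − 41.856 = 58.14 dB.

58.1 dB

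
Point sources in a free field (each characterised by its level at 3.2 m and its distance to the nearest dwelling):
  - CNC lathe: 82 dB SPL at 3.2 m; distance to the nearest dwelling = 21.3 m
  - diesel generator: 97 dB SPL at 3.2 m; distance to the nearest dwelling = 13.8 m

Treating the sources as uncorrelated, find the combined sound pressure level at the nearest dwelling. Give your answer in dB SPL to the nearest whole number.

84 dB SPL

First find each source's level at the receiver (point-source: −20·log₁₀(r/r_ref)), then combine on an intensity basis.
CNC lathe: 82 − 20·log₁₀(21.3/3.2) = 82 − 16.46 = 65.54 dB SPL.
diesel generator: 97 − 20·log₁₀(13.8/3.2) = 97 − 12.69 = 84.31 dB SPL.
Σ 10^(L/10) = 2.731e+08 → L_total = 10·log₁₀(2.731e+08) = 84.36 dB SPL.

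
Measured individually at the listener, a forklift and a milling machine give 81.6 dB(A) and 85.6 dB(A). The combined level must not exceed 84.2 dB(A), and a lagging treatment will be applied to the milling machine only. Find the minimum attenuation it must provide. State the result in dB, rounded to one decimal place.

4.9 dB

Fixed contribution from the other source: Σ 10^(L/10) = 10^(81.6/10) = 1.445e+08 (81.60 dB(A)).
The limit corresponds to 10^(84.2/10) = 2.630e+08; subtracting the fixed part leaves 1.185e+08 for the milling machine, i.e. 80.74 dB(A).
Required insertion loss = 85.6 − 80.74 = 4.86 dB.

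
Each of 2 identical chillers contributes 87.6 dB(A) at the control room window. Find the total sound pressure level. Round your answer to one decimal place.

90.6 dB(A)

L_total = L₁ + 10·log₁₀ N for N identical incoherent sources.
L_total = 87.6 + 10·log₁₀(2) = 87.6 + 3.010 = 90.61 dB(A).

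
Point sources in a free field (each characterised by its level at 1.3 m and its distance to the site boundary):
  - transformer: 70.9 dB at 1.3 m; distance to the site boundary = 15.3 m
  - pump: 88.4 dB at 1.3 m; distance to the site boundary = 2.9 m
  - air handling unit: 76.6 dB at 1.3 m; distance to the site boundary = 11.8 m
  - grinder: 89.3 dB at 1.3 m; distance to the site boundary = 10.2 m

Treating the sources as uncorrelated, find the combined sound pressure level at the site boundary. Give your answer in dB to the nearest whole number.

82 dB

Apply inverse-square spreading to bring every level to the receiver, then sum 10^(L/10).
transformer: 70.9 − 20·log₁₀(15.3/1.3) = 70.9 − 21.41 = 49.49 dB.
pump: 88.4 − 20·log₁₀(2.9/1.3) = 88.4 − 6.97 = 81.43 dB.
air handling unit: 76.6 − 20·log₁₀(11.8/1.3) = 76.6 − 19.16 = 57.44 dB.
grinder: 89.3 − 20·log₁₀(10.2/1.3) = 89.3 − 17.89 = 71.41 dB.
Σ 10^(L/10) = 1.535e+08 → L_total = 10·log₁₀(1.535e+08) = 81.86 dB.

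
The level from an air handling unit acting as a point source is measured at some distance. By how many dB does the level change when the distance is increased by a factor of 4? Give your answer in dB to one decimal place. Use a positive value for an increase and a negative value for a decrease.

Point-source spreading: ΔL = −20·log₁₀(r₂/r₁).
ΔL = −20·log₁₀(4) = -12.04 dB.

-12.0 dB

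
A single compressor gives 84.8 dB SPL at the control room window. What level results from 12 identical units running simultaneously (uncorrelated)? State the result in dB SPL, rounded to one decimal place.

95.6 dB SPL

N identical incoherent sources raise the level by 10·log₁₀ N.
L_total = 84.8 + 10·log₁₀(12) = 84.8 + 10.792 = 95.59 dB SPL.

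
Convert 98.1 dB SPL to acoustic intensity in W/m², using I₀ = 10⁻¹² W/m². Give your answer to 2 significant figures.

0.0065 W/m²

L = 10·log₁₀(I/I₀) ⇒ I = I₀·10^(L/10) = 10⁻¹² × 10^9.81.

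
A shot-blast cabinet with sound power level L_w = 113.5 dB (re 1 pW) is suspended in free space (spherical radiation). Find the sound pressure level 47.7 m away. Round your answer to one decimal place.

The power spreads over a sphere of area 4π·r², so L_p = L_w − 10·log₁₀(4π·r²).
4π·r² = 2.859e+04 m², 10·log₁₀ of that is 44.562 dB.
L_p = 113.5 − 44.562 = 68.94 dB.

68.9 dB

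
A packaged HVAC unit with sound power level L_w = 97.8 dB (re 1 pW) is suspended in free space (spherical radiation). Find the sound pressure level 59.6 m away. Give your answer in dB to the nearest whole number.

L_p = L_w − 10·log₁₀(4π·r²) with r = 59.6 m.
4π·r² = 4.464e+04 m², 10·log₁₀ of that is 46.497 dB.
L_p = 97.8 − 46.497 = 51.30 dB.

51 dB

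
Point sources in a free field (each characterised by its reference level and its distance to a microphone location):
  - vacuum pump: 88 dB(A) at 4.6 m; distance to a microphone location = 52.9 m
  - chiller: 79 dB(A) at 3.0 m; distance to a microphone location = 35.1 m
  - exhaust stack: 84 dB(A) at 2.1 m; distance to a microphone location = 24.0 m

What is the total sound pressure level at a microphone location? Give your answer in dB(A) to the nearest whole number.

Propagate each source to the receiver with L = L_ref − 20·log₁₀(r/r_ref), then add intensities.
vacuum pump: 88 − 20·log₁₀(52.9/4.6) = 88 − 21.21 = 66.79 dB(A).
chiller: 79 − 20·log₁₀(35.1/3.0) = 79 − 21.36 = 57.64 dB(A).
exhaust stack: 84 − 20·log₁₀(24.0/2.1) = 84 − 21.16 = 62.84 dB(A).
Σ 10^(L/10) = 7.274e+06 → L_total = 10·log₁₀(7.274e+06) = 68.62 dB(A).

69 dB(A)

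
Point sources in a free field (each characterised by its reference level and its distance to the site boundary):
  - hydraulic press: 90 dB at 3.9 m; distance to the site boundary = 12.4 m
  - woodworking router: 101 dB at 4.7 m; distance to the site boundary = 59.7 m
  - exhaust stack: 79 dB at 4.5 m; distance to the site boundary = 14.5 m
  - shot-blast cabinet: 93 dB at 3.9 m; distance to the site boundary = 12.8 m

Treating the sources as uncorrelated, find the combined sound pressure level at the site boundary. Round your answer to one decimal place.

85.7 dB

First find each source's level at the receiver (point-source: −20·log₁₀(r/r_ref)), then combine on an intensity basis.
hydraulic press: 90 − 20·log₁₀(12.4/3.9) = 90 − 10.05 = 79.95 dB.
woodworking router: 101 − 20·log₁₀(59.7/4.7) = 101 − 22.08 = 78.92 dB.
exhaust stack: 79 − 20·log₁₀(14.5/4.5) = 79 − 10.16 = 68.84 dB.
shot-blast cabinet: 93 − 20·log₁₀(12.8/3.9) = 93 − 10.32 = 82.68 dB.
Σ 10^(L/10) = 3.698e+08 → L_total = 10·log₁₀(3.698e+08) = 85.68 dB.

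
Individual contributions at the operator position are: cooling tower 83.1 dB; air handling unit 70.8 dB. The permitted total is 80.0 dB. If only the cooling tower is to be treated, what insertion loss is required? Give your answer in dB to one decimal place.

3.7 dB

Fixed contribution from the other source: Σ 10^(L/10) = 10^(70.8/10) = 1.202e+07 (70.80 dB).
The limit corresponds to 10^(80.0/10) = 1.000e+08; subtracting the fixed part leaves 8.798e+07 for the cooling tower, i.e. 79.44 dB.
So the cooling tower must be reduced from 83.1 to 79.44 dB: IL = 3.66 dB.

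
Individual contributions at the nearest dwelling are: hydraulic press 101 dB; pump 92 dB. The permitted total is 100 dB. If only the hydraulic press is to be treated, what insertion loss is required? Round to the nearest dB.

2 dB

The untreated sources together contribute 10^(92/10) = 1.585e+09, i.e. 92.00 dB.
The limit corresponds to 10^(100/10) = 1.000e+10; subtracting the fixed part leaves 8.415e+09 for the hydraulic press, i.e. 99.25 dB.
Required insertion loss = 101 − 99.25 = 1.75 dB.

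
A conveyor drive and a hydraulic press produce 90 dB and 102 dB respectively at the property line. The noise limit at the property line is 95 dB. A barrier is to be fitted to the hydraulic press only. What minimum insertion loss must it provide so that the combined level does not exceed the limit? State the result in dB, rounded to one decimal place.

Fixed contribution from the other source: Σ 10^(L/10) = 10^(90/10) = 1.000e+09 (90.00 dB).
To meet 95 dB overall, the treated hydraulic press may contribute at most 10^(95/10) − 1.000e+09 = 2.162e+09, i.e. 93.35 dB.
So the hydraulic press must be reduced from 102 to 93.35 dB: IL = 8.65 dB.

8.7 dB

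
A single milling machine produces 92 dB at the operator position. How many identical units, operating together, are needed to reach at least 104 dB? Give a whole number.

16

Need L₁ + 10·log₁₀ N ≥ 104, i.e. log₁₀ N ≥ 1.20.
N ≥ 10^(12.0/10) = 15.849, so N = 16.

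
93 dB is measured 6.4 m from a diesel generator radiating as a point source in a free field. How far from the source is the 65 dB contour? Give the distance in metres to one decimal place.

Point-source spreading drops the level by 20·log₁₀(r₂/r₁); inverting, r₂/r₁ = 10^(ΔL/20).
r₂ = 6.4·10^((93−65)/20) = 6.4·10^(28.0/20) = 160.76 m.

160.8 m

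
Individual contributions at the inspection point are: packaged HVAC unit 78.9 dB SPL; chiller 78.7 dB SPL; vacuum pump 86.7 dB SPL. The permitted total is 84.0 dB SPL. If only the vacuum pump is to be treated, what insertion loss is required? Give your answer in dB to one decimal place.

6.7 dB

Fixed contribution from the other sources: Σ 10^(L/10) = 10^(78.9/10) + 10^(78.7/10) = 1.518e+08 (81.81 dB SPL).
To meet 84.0 dB SPL overall, the treated vacuum pump may contribute at most 10^(84.0/10) − 1.518e+08 = 9.943e+07, i.e. 79.98 dB SPL.
So the vacuum pump must be reduced from 86.7 to 79.98 dB SPL: IL = 6.72 dB.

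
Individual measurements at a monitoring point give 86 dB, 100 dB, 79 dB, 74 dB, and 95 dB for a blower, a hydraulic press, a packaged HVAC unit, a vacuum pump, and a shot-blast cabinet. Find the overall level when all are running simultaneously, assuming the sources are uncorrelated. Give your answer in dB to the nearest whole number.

101 dB

Incoherent sources combine by intensity addition: L_total = 10·log₁₀(Σ 10^(L_i/10)).
Σ 10^(L/10) = 10^(86/10) + 10^(100/10) + 10^(79/10) + 10^(74/10) + 10^(95/10) = 1.366e+10.
L_total = 10·log₁₀(1.366e+10) = 101.36 dB.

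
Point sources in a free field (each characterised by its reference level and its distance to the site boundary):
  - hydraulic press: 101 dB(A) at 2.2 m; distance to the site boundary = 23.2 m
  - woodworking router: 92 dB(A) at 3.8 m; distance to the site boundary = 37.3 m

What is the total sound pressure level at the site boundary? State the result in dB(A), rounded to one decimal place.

Apply inverse-square spreading to bring every level to the receiver, then sum 10^(L/10).
hydraulic press: 101 − 20·log₁₀(23.2/2.2) = 101 − 20.46 = 80.54 dB(A).
woodworking router: 92 − 20·log₁₀(37.3/3.8) = 92 − 19.84 = 72.16 dB(A).
Σ 10^(L/10) = 1.297e+08 → L_total = 10·log₁₀(1.297e+08) = 81.13 dB(A).

81.1 dB(A)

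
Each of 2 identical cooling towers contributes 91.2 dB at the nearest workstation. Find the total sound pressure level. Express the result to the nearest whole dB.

L_total = L₁ + 10·log₁₀ N for N identical incoherent sources.
L_total = 91.2 + 10·log₁₀(2) = 91.2 + 3.010 = 94.21 dB.

94 dB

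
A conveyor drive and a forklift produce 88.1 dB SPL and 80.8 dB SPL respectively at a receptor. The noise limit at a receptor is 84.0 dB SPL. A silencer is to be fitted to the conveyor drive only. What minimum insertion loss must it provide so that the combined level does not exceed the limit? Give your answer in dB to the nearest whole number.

Everything except the conveyor drive sums to 10^(80.8/10) = 1.202e+08 in linear terms, 80.80 dB SPL.
The limit corresponds to 10^(84.0/10) = 2.512e+08; subtracting the fixed part leaves 1.310e+08 for the conveyor drive, i.e. 81.17 dB SPL.
So the conveyor drive must be reduced from 88.1 to 81.17 dB SPL: IL = 6.93 dB.

7 dB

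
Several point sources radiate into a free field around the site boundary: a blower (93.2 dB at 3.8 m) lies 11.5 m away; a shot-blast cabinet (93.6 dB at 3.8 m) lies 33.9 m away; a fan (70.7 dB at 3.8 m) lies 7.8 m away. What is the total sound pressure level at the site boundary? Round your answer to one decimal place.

84.1 dB

First find each source's level at the receiver (point-source: −20·log₁₀(r/r_ref)), then combine on an intensity basis.
blower: 93.2 − 20·log₁₀(11.5/3.8) = 93.2 − 9.62 = 83.58 dB.
shot-blast cabinet: 93.6 − 20·log₁₀(33.9/3.8) = 93.6 − 19.01 = 74.59 dB.
fan: 70.7 − 20·log₁₀(7.8/3.8) = 70.7 − 6.25 = 64.45 dB.
Σ 10^(L/10) = 2.597e+08 → L_total = 10·log₁₀(2.597e+08) = 84.14 dB.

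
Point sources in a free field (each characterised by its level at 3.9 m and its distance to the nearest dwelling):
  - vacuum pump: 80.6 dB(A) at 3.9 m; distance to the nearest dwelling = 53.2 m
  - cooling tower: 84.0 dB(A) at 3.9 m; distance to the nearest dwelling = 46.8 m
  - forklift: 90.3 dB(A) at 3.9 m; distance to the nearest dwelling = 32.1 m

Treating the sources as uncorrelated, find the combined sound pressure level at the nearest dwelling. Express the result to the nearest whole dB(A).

73 dB(A)

First find each source's level at the receiver (point-source: −20·log₁₀(r/r_ref)), then combine on an intensity basis.
vacuum pump: 80.6 − 20·log₁₀(53.2/3.9) = 80.6 − 22.70 = 57.90 dB(A).
cooling tower: 84.0 − 20·log₁₀(46.8/3.9) = 84.0 − 21.58 = 62.42 dB(A).
forklift: 90.3 − 20·log₁₀(32.1/3.9) = 90.3 − 18.31 = 71.99 dB(A).
Σ 10^(L/10) = 1.818e+07 → L_total = 10·log₁₀(1.818e+07) = 72.60 dB(A).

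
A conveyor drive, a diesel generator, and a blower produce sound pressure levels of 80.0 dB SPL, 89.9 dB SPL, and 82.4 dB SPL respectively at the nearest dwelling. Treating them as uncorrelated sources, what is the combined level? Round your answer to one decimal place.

For uncorrelated sources the intensities add, so convert each level to linear form, sum, and take 10·log₁₀ of the total.
Σ 10^(L/10) = 10^(80.0/10) + 10^(89.9/10) + 10^(82.4/10) = 1.251e+09.
L_total = 10·log₁₀(1.251e+09) = 90.97 dB SPL.

91.0 dB SPL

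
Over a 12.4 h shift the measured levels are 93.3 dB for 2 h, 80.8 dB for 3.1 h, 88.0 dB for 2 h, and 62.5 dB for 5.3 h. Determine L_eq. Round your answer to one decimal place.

L_eq = 10·log₁₀[(1/T)·Σ tᵢ·10^(Lᵢ/10)] with T = 12.4 h.
Σ tᵢ·10^(Lᵢ/10) = 2·10^(93.3/10) + 3.1·10^(80.8/10) + 2·10^(88.0/10) + 5.3·10^(62.5/10) = 5.920e+09.
L_eq = 10·log₁₀(5.920e+09/12.4) = 86.79 dB.

86.8 dB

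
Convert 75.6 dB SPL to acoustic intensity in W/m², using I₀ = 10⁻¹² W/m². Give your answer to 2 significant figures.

3.6e-05 W/m²

I/I₀ = 10^(75.6/10) = 3.631e+07, so I = 3.631e+07 × 10⁻¹² W/m².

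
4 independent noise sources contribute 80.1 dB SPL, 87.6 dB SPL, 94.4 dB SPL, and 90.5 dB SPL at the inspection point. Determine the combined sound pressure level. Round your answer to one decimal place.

For uncorrelated sources the intensities add, so convert each level to linear form, sum, and take 10·log₁₀ of the total.
Σ 10^(L/10) = 10^(80.1/10) + 10^(87.6/10) + 10^(94.4/10) + 10^(90.5/10) = 4.554e+09.
L_total = 10·log₁₀(4.554e+09) = 96.58 dB SPL.

96.6 dB SPL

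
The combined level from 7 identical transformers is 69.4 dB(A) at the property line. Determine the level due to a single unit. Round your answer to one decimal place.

60.9 dB(A)

Dividing the total intensity by 7 lowers the level by 10·log₁₀ 7 = 8.451 dB: L₁ = 69.4 − 8.451.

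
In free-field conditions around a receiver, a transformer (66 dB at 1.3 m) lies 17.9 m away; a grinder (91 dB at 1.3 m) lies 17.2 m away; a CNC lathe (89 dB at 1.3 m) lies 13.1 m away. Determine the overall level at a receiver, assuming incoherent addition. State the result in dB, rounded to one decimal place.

Apply inverse-square spreading to bring every level to the receiver, then sum 10^(L/10).
transformer: 66 − 20·log₁₀(17.9/1.3) = 66 − 22.78 = 43.22 dB.
grinder: 91 − 20·log₁₀(17.2/1.3) = 91 − 22.43 = 68.57 dB.
CNC lathe: 89 − 20·log₁₀(13.1/1.3) = 89 − 20.07 = 68.93 dB.
Σ 10^(L/10) = 1.504e+07 → L_total = 10·log₁₀(1.504e+07) = 71.77 dB.

71.8 dB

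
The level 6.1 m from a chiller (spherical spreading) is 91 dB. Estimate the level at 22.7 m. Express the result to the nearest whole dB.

80 dB

Point-source attenuation: ΔL = 20·log₁₀(r₂/r₁) = 20·log₁₀(22.7/6.1) = 11.414 dB.
L₂ = 91 − 20·log₁₀(22.7/6.1) = 91 − 11.414 = 79.59 dB.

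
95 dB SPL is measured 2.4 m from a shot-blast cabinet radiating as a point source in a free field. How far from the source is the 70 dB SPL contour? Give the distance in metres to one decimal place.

42.7 m

For a point source L₁ − L₂ = 20·log₁₀(r₂/r₁), so r₂ = r₁·10^((L₁−L₂)/20).
r₂ = 2.4·10^((95−70)/20) = 2.4·10^(25.0/20) = 42.68 m.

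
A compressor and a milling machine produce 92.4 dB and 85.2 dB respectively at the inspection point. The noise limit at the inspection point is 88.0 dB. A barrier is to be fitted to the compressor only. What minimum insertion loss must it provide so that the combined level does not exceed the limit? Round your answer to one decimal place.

7.6 dB

Everything except the compressor sums to 10^(85.2/10) = 3.311e+08 in linear terms, 85.20 dB.
The limit corresponds to 10^(88.0/10) = 6.310e+08; subtracting the fixed part leaves 2.998e+08 for the compressor, i.e. 84.77 dB.
So the compressor must be reduced from 92.4 to 84.77 dB: IL = 7.63 dB.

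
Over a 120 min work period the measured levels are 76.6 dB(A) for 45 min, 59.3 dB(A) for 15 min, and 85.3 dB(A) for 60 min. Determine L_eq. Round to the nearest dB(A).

Weight each interval's intensity by its duration and average over T = 120 min:
Σ tᵢ·10^(Lᵢ/10) = 45·10^(76.6/10) + 15·10^(59.3/10) + 60·10^(85.3/10) = 2.240e+10.
L_eq = 10·log₁₀(2.240e+10/120) = 82.71 dB(A).

83 dB(A)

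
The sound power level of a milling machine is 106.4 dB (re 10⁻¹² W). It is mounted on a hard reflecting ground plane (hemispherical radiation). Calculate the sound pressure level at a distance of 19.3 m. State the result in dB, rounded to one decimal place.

72.7 dB

L_p = L_w − 10·log₁₀(2π·r²) with r = 19.3 m.
2π·r² = 2340 m², 10·log₁₀ of that is 33.693 dB.
L_p = 106.4 − 33.693 = 72.71 dB.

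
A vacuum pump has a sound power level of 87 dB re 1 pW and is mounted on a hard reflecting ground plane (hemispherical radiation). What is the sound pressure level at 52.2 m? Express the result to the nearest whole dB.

45 dB

L_p = L_w − 10·log₁₀(2π·r²) with r = 52.2 m.
2π·r² = 1.712e+04 m², 10·log₁₀ of that is 42.335 dB.
L_p = 87 − 42.335 = 44.66 dB.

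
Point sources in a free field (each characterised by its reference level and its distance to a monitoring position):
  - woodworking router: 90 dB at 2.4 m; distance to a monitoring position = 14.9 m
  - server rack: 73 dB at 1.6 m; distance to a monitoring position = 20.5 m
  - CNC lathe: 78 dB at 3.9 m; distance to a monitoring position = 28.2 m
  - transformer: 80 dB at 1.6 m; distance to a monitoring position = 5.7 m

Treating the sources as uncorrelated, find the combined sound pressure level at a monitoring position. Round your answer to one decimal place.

75.5 dB

Propagate each source to the receiver with L = L_ref − 20·log₁₀(r/r_ref), then add intensities.
woodworking router: 90 − 20·log₁₀(14.9/2.4) = 90 − 15.86 = 74.14 dB.
server rack: 73 − 20·log₁₀(20.5/1.6) = 73 − 22.15 = 50.85 dB.
CNC lathe: 78 − 20·log₁₀(28.2/3.9) = 78 − 17.18 = 60.82 dB.
transformer: 80 − 20·log₁₀(5.7/1.6) = 80 − 11.04 = 68.96 dB.
Σ 10^(L/10) = 3.515e+07 → L_total = 10·log₁₀(3.515e+07) = 75.46 dB.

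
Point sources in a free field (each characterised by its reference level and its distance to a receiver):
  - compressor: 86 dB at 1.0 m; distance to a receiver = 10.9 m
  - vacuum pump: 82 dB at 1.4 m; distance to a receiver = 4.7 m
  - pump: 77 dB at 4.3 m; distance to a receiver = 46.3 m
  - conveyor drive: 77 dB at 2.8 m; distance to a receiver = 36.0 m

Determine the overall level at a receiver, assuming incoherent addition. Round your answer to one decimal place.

First find each source's level at the receiver (point-source: −20·log₁₀(r/r_ref)), then combine on an intensity basis.
compressor: 86 − 20·log₁₀(10.9/1.0) = 86 − 20.75 = 65.25 dB.
vacuum pump: 82 − 20·log₁₀(4.7/1.4) = 82 − 10.52 = 71.48 dB.
pump: 77 − 20·log₁₀(46.3/4.3) = 77 − 20.64 = 56.36 dB.
conveyor drive: 77 − 20·log₁₀(36.0/2.8) = 77 − 22.18 = 54.82 dB.
Σ 10^(L/10) = 1.815e+07 → L_total = 10·log₁₀(1.815e+07) = 72.59 dB.

72.6 dB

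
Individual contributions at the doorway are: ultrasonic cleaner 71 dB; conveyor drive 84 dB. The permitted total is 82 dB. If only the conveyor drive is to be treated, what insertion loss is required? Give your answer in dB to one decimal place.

Fixed contribution from the other source: Σ 10^(L/10) = 10^(71/10) = 1.259e+07 (71.00 dB).
To meet 82 dB overall, the treated conveyor drive may contribute at most 10^(82/10) − 1.259e+07 = 1.459e+08, i.e. 81.64 dB.
So the conveyor drive must be reduced from 84 to 81.64 dB: IL = 2.36 dB.

2.4 dB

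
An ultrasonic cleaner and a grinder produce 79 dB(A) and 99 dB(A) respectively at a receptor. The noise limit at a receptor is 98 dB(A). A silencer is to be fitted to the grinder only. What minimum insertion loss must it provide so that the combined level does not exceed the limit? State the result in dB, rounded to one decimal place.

The untreated sources together contribute 10^(79/10) = 7.943e+07, i.e. 79.00 dB(A).
To meet 98 dB(A) overall, the treated grinder may contribute at most 10^(98/10) − 7.943e+07 = 6.230e+09, i.e. 97.94 dB(A).
Required insertion loss = 99 − 97.94 = 1.06 dB.

1.1 dB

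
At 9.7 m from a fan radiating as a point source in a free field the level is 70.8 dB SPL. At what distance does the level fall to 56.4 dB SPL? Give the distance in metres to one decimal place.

Point-source spreading drops the level by 20·log₁₀(r₂/r₁); inverting, r₂/r₁ = 10^(ΔL/20).
r₂ = 9.7·10^((70.8−56.4)/20) = 9.7·10^(14.4/20) = 50.91 m.

50.9 m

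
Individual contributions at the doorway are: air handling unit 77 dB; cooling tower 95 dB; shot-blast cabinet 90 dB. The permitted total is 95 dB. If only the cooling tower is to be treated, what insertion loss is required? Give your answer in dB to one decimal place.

The untreated sources together contribute 10^(77/10) + 10^(90/10) = 1.050e+09, i.e. 90.21 dB.
To meet 95 dB overall, the treated cooling tower may contribute at most 10^(95/10) − 1.050e+09 = 2.112e+09, i.e. 93.25 dB.
Required insertion loss = 95 − 93.25 = 1.75 dB.

1.8 dB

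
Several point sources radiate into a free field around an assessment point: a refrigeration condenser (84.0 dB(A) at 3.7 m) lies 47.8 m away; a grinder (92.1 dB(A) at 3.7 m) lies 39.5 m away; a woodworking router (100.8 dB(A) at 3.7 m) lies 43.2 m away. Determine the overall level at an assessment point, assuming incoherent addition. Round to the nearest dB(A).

80 dB(A)

Propagate each source to the receiver with L = L_ref − 20·log₁₀(r/r_ref), then add intensities.
refrigeration condenser: 84.0 − 20·log₁₀(47.8/3.7) = 84.0 − 22.22 = 61.78 dB(A).
grinder: 92.1 − 20·log₁₀(39.5/3.7) = 92.1 − 20.57 = 71.53 dB(A).
woodworking router: 100.8 − 20·log₁₀(43.2/3.7) = 100.8 − 21.35 = 79.45 dB(A).
Σ 10^(L/10) = 1.039e+08 → L_total = 10·log₁₀(1.039e+08) = 80.17 dB(A).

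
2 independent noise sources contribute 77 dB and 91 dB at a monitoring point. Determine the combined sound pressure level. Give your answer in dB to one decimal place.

For uncorrelated sources the intensities add, so convert each level to linear form, sum, and take 10·log₁₀ of the total.
Σ 10^(L/10) = 10^(77/10) + 10^(91/10) = 1.309e+09.
L_total = 10·log₁₀(1.309e+09) = 91.17 dB.

91.2 dB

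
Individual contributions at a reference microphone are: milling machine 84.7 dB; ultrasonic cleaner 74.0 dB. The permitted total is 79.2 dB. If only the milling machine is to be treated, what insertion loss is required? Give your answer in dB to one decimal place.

Everything except the milling machine sums to 10^(74.0/10) = 2.512e+07 in linear terms, 74.00 dB.
The limit corresponds to 10^(79.2/10) = 8.318e+07; subtracting the fixed part leaves 5.806e+07 for the milling machine, i.e. 77.64 dB.
Required insertion loss = 84.7 − 77.64 = 7.06 dB.

7.1 dB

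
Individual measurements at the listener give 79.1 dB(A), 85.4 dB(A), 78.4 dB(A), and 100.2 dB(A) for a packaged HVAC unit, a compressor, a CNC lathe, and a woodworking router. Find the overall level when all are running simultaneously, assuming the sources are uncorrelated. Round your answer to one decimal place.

Incoherent sources combine by intensity addition: L_total = 10·log₁₀(Σ 10^(L_i/10)).
Σ 10^(L/10) = 10^(79.1/10) + 10^(85.4/10) + 10^(78.4/10) + 10^(100.2/10) = 1.097e+10.
L_total = 10·log₁₀(1.097e+10) = 100.40 dB(A).

100.4 dB(A)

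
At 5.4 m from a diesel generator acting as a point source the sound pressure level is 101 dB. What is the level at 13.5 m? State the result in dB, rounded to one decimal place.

93.0 dB

For a point source, L₂ = L₁ − 20·log₁₀(r₂/r₁).
L₂ = 101 − 20·log₁₀(13.5/5.4) = 101 − 7.959 = 93.04 dB.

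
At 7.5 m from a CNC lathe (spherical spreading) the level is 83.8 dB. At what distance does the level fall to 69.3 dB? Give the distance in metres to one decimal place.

For a point source L₁ − L₂ = 20·log₁₀(r₂/r₁), so r₂ = r₁·10^((L₁−L₂)/20).
r₂ = 7.5·10^((83.8−69.3)/20) = 7.5·10^(14.5/20) = 39.82 m.

39.8 m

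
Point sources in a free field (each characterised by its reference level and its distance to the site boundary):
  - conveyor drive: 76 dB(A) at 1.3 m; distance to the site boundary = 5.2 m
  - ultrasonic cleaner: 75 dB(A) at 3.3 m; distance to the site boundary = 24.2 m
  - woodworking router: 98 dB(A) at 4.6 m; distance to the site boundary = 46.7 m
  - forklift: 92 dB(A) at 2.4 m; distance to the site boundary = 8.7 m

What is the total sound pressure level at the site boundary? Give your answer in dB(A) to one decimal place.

82.7 dB(A)

Propagate each source to the receiver with L = L_ref − 20·log₁₀(r/r_ref), then add intensities.
conveyor drive: 76 − 20·log₁₀(5.2/1.3) = 76 − 12.04 = 63.96 dB(A).
ultrasonic cleaner: 75 − 20·log₁₀(24.2/3.3) = 75 − 17.31 = 57.69 dB(A).
woodworking router: 98 − 20·log₁₀(46.7/4.6) = 98 − 20.13 = 77.87 dB(A).
forklift: 92 − 20·log₁₀(8.7/2.4) = 92 − 11.19 = 80.81 dB(A).
Σ 10^(L/10) = 1.849e+08 → L_total = 10·log₁₀(1.849e+08) = 82.67 dB(A).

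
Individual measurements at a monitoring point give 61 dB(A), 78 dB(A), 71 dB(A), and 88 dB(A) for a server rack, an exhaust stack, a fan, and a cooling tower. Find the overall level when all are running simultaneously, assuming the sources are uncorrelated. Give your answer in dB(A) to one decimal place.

88.5 dB(A)

Incoherent sources combine by intensity addition: L_total = 10·log₁₀(Σ 10^(L_i/10)).
Σ 10^(L/10) = 10^(61/10) + 10^(78/10) + 10^(71/10) + 10^(88/10) = 7.079e+08.
L_total = 10·log₁₀(7.079e+08) = 88.50 dB(A).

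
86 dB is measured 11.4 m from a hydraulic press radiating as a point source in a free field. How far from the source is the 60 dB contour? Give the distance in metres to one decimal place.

Point-source spreading drops the level by 20·log₁₀(r₂/r₁); inverting, r₂/r₁ = 10^(ΔL/20).
r₂ = 11.4·10^((86−60)/20) = 11.4·10^(26.0/20) = 227.46 m.

227.5 m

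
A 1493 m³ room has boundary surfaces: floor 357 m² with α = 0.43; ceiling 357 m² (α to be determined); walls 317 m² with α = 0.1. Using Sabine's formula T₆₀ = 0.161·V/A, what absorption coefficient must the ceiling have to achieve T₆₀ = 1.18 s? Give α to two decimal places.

0.05

A = 0.161·V/T₆₀ = 0.161·1493/1.18 = 203.71 m² sabins.
Absorption from the other surfaces = 357·0.43 + 317·0.1 = 185.21 m², so the ceiling must supply 18.50 m² over 357 m².
α = 18.50/357 = 0.052.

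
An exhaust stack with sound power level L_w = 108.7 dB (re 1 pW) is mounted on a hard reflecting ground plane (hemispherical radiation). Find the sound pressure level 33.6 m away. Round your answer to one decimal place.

Free-field hemispherical radiation: L_p = L_w − 10·log₁₀(2π·r²), r = 33.6 m.
2π·r² = 7093 m², 10·log₁₀ of that is 38.509 dB.
L_p = 108.7 − 38.509 = 70.19 dB.

70.2 dB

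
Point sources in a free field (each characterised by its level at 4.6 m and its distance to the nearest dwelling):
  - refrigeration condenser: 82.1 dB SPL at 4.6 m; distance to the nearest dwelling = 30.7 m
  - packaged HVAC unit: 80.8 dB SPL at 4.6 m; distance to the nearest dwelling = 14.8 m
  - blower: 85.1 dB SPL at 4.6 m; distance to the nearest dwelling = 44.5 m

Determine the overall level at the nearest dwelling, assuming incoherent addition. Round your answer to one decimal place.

72.7 dB SPL

Propagate each source to the receiver with L = L_ref − 20·log₁₀(r/r_ref), then add intensities.
refrigeration condenser: 82.1 − 20·log₁₀(30.7/4.6) = 82.1 − 16.49 = 65.61 dB SPL.
packaged HVAC unit: 80.8 − 20·log₁₀(14.8/4.6) = 80.8 − 10.15 = 70.65 dB SPL.
blower: 85.1 − 20·log₁₀(44.5/4.6) = 85.1 − 19.71 = 65.39 dB SPL.
Σ 10^(L/10) = 1.871e+07 → L_total = 10·log₁₀(1.871e+07) = 72.72 dB SPL.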